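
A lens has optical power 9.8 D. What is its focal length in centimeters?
f = 1/P = 10.2 cm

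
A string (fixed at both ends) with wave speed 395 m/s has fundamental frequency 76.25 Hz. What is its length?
L = v/(2f₁) = 2.59 m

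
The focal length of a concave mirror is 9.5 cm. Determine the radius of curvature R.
R = 2|f| = 19 cm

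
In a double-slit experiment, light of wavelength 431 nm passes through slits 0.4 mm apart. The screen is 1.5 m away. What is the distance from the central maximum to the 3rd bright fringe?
y = mλL/d = 4.849 mm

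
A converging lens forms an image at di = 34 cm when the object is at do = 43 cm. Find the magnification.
M = −di/do = -0.7907 (inverted image)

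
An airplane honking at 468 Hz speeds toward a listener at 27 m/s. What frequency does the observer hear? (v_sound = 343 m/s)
f_obs = f·v/(v − v_s) = 508 Hz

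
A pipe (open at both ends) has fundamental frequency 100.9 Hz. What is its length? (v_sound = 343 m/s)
L = v/(2f₁) = 1.7 m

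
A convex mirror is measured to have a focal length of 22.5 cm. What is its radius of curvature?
R = 2|f| = 45 cm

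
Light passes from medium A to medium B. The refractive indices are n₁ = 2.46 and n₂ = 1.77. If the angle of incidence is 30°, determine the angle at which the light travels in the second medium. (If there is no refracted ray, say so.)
sin θ₂ = (n₁/n₂)·sin θ₁ = 0.6949 → θ₂ = 44.02°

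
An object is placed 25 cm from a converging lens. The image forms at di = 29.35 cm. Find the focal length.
1/f = 1/do + 1/di → f = 13.5 cm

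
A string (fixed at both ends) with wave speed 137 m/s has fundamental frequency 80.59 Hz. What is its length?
L = v/(2f₁) = 0.85 m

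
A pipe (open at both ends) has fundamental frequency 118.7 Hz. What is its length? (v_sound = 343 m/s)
L = v/(2f₁) = 1.445 m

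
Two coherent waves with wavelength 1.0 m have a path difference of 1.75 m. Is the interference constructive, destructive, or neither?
neither (partial) — path difference = 1.75λ, neither a whole number of wavelengths nor an odd multiple of λ/2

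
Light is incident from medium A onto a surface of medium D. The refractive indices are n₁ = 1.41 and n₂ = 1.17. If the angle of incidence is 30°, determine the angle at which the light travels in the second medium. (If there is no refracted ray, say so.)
sin θ₂ = (n₁/n₂)·sin θ₁ = 0.6026 → θ₂ = 37.05°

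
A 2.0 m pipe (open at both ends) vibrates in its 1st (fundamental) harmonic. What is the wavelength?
λₙ = 2L/n = 4 m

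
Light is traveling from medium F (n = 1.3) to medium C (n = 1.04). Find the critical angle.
θc = arcsin(n₂/n₁) = 53.13°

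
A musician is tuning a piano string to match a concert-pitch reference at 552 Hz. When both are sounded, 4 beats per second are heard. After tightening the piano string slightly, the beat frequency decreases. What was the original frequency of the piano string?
548 Hz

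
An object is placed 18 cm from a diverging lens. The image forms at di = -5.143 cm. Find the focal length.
1/f = 1/do + 1/di → f = -7.2 cm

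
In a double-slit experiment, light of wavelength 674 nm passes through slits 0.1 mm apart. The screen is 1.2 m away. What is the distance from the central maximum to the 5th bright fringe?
y = mλL/d = 40.44 mm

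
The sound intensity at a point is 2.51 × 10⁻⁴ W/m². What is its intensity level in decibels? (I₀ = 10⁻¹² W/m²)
β = 10·log₁₀(I/I₀) = 84 dB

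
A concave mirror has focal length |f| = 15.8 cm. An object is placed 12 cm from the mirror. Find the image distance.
f = +15.8 cm (concave); 1/di = 1/f − 1/do → di = -49.89 cm (virtual image, behind mirror)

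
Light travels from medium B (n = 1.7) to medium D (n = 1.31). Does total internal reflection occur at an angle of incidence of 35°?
θc = arcsin(n₂/n₁) = 50.41°; 35° < θc, so no — the ray refracts.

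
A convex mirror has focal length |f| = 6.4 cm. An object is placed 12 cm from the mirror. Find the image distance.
f = −6.4 cm (convex); 1/di = 1/f − 1/do → di = -4.174 cm (virtual image, behind mirror)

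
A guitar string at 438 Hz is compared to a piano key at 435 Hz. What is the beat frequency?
3 Hz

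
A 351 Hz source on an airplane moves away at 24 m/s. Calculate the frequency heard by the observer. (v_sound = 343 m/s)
f_obs = f·v/(v + v_s) = 328 Hz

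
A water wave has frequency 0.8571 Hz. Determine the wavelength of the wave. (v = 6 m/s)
λ = v/f = 7 m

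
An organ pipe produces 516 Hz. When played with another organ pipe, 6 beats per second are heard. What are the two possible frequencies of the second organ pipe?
f₂ = 516 ± 6 Hz → 522 Hz or 510 Hz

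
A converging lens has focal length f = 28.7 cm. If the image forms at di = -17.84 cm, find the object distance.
1/do = 1/f − 1/di → do = 11 cm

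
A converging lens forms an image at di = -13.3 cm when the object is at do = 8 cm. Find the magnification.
M = −di/do = 1.663 (upright image)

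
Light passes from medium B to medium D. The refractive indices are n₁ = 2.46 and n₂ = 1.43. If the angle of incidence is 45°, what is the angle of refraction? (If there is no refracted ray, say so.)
sin θ₂ = (n₁/n₂)·sin θ₁ = 1.216 > 1, so there is no refracted ray — the light undergoes total internal reflection.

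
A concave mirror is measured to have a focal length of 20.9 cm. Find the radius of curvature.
R = 2|f| = 41.8 cm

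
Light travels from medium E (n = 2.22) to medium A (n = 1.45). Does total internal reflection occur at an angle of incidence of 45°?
θc = arcsin(n₂/n₁) = 40.78°; 45° > θc, so yes — total internal reflection.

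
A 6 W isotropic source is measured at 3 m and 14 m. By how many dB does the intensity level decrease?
Δβ = 20·log₁₀(r₂/r₁) = 13.38 dB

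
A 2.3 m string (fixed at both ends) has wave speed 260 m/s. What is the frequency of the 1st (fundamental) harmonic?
fₙ = nv/(2L) = 56.52 Hz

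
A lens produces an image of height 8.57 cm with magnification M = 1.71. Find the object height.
ho = |hi|/|M| = 5.012 cm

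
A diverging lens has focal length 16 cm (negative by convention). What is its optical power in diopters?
P = 1/f = -6.25 D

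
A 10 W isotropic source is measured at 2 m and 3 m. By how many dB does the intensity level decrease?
Δβ = 20·log₁₀(r₂/r₁) = 3.522 dB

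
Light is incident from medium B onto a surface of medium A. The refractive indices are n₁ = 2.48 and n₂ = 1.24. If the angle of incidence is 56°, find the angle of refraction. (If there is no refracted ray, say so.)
sin θ₂ = (n₁/n₂)·sin θ₁ = 1.658 > 1, so there is no refracted ray — the light undergoes total internal reflection.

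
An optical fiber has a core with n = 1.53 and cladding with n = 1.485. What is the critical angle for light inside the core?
θc = arcsin(n_cladding/n_core) = 76.07°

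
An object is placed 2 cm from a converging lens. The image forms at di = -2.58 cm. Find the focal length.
1/f = 1/do + 1/di → f = 8.897 cm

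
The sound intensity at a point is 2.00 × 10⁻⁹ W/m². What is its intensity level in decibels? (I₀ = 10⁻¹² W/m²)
β = 10·log₁₀(I/I₀) = 33.01 dB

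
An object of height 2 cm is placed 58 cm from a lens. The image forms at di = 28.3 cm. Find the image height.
hi = (-di/do) × ho = -0.9759 cm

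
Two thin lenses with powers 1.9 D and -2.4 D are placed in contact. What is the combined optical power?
P_total = P₁ + P₂ = -0.5 D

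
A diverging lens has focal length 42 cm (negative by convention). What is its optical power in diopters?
P = 1/f = -2.381 D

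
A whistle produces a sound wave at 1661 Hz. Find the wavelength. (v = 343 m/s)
λ = v/f = 0.2065 m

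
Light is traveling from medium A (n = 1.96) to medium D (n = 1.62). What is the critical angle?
θc = arcsin(n₂/n₁) = 55.74°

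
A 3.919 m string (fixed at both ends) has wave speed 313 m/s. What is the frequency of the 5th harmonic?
fₙ = nv/(2L) = 199.7 Hz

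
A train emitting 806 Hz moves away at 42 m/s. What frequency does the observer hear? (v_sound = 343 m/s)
f_obs = f·v/(v + v_s) = 718.1 Hz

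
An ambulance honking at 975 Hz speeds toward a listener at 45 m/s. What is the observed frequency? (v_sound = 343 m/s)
f_obs = f·v/(v − v_s) = 1122 Hz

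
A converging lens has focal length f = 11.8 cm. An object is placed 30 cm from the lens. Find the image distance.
1/di = 1/f − 1/do → di = 19.45 cm (real image)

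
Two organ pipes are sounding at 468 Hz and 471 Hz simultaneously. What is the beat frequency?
3 Hz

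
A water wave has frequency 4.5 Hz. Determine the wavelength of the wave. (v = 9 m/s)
λ = v/f = 2 m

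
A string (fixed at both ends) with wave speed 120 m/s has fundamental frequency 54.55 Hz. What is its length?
L = v/(2f₁) = 1.1 m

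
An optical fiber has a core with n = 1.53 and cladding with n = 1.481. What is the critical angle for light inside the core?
θc = arcsin(n_cladding/n_core) = 75.46°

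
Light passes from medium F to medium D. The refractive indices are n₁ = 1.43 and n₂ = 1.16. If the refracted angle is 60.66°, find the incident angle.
sin θ₁ = (n₂/n₁)·sin θ₂ → θ₁ = 45°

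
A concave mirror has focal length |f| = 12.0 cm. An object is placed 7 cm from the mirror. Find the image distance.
f = +12.0 cm (concave); 1/di = 1/f − 1/do → di = -16.8 cm (virtual image, behind mirror)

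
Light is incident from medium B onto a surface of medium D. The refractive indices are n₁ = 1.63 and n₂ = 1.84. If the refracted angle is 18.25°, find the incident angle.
sin θ₁ = (n₂/n₁)·sin θ₂ → θ₁ = 20.7°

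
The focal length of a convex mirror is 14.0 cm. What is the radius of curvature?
R = 2|f| = 28 cm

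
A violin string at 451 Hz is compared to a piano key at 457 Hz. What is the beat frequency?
6 Hz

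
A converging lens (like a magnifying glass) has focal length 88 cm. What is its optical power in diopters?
P = 1/f = 1.136 D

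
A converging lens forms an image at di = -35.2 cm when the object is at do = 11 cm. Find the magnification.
M = −di/do = 3.2 (upright image)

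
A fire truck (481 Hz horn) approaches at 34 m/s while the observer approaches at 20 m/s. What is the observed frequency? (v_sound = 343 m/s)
f_obs = f·(v + v_o)/(v − v_s) = 565.1 Hz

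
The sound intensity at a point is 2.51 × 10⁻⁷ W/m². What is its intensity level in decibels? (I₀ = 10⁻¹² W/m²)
β = 10·log₁₀(I/I₀) = 54 dB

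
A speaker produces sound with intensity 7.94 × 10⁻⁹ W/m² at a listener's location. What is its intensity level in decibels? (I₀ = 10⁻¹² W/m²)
β = 10·log₁₀(I/I₀) = 39 dB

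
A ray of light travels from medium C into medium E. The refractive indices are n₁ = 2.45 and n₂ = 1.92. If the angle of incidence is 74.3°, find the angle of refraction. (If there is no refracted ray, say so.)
sin θ₂ = (n₁/n₂)·sin θ₁ = 1.228 > 1, so there is no refracted ray — the light undergoes total internal reflection.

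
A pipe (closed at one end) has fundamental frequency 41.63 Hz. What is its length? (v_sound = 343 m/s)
L = v/(4f₁) = 2.06 m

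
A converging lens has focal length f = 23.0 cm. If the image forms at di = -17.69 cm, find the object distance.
1/do = 1/f − 1/di → do = 9.999 cm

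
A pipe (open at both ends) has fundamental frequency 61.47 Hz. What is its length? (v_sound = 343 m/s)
L = v/(2f₁) = 2.79 m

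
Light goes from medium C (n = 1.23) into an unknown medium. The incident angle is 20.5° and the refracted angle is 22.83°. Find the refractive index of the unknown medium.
n₂ = n₁·sin θ₁ / sin θ₂ = 1.11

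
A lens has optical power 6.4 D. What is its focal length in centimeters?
f = 1/P = 15.62 cm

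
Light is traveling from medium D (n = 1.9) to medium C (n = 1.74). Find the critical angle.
θc = arcsin(n₂/n₁) = 66.32°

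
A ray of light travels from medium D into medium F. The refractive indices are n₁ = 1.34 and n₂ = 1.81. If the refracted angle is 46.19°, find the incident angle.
sin θ₁ = (n₂/n₁)·sin θ₂ → θ₁ = 77.1°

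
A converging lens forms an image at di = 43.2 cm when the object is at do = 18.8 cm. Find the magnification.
M = −di/do = -2.298 (inverted image)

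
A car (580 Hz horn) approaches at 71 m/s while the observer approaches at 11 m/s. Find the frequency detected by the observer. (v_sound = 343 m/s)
f_obs = f·(v + v_o)/(v − v_s) = 754.9 Hz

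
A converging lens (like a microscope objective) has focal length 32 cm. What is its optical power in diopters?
P = 1/f = 3.125 D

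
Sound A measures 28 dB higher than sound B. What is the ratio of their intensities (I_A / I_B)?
I_A/I_B = 10^(Δβ/10) = 631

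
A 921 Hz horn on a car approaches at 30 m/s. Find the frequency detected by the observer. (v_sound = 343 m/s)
f_obs = f·v/(v − v_s) = 1009 Hz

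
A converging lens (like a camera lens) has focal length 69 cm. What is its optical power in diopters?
P = 1/f = 1.449 D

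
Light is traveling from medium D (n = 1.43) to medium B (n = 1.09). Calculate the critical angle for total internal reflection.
θc = arcsin(n₂/n₁) = 49.66°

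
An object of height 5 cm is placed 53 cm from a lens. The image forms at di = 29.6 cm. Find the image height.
hi = (-di/do) × ho = -2.792 cm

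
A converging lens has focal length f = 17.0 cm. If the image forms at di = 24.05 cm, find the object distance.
1/do = 1/f − 1/di → do = 57.99 cm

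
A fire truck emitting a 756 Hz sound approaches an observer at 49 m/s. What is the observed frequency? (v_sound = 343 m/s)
f_obs = f·v/(v − v_s) = 882 Hz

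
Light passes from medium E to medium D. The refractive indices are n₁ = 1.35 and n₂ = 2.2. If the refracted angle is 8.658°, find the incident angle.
sin θ₁ = (n₂/n₁)·sin θ₂ → θ₁ = 14.2°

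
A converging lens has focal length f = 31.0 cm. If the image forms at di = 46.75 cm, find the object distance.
1/do = 1/f − 1/di → do = 92.02 cm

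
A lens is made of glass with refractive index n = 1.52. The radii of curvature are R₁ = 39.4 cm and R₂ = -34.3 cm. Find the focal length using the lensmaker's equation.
1/f = (n − 1)(1/R₁ − 1/R₂) → f = 35.26 cm (converging lens)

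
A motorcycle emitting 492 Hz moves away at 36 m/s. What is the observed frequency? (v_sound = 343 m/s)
f_obs = f·v/(v + v_s) = 445.3 Hz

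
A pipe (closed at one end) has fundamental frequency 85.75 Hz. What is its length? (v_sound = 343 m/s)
L = v/(4f₁) = 1 m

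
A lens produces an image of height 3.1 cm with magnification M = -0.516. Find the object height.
ho = |hi|/|M| = 6.008 cm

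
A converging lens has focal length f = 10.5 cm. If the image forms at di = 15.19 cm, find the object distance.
1/do = 1/f − 1/di → do = 34.01 cm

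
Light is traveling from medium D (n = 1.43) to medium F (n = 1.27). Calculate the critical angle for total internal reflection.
θc = arcsin(n₂/n₁) = 62.64°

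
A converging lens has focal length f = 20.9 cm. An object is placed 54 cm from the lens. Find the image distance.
1/di = 1/f − 1/do → di = 34.1 cm (real image)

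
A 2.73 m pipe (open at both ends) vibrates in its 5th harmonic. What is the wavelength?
λₙ = 2L/n = 1.092 m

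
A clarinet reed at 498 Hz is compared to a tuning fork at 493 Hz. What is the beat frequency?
5 Hz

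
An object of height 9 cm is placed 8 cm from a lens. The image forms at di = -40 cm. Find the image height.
hi = (-di/do) × ho = 45 cm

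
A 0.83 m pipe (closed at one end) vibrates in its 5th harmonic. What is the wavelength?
λₙ = 4L/n = 0.664 m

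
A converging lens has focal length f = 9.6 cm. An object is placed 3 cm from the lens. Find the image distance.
1/di = 1/f − 1/do → di = -4.364 cm (virtual image)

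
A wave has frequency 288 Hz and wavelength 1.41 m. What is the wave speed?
v = fλ = 406.1 m/s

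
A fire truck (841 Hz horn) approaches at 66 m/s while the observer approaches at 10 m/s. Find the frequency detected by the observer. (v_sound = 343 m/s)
f_obs = f·(v + v_o)/(v − v_s) = 1072 Hz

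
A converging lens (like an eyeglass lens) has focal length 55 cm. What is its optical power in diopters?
P = 1/f = 1.818 D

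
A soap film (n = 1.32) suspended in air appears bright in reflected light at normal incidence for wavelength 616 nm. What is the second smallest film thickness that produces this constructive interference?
2nt = (m − ½)λ with m = 2 → t = (m − ½)λ/(2n) = 350 nm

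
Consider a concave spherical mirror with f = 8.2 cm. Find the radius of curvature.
R = 2|f| = 16.4 cm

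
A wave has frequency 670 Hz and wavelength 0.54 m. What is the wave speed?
v = fλ = 361.8 m/s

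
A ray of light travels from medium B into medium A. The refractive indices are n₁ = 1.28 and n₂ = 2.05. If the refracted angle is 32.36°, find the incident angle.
sin θ₁ = (n₂/n₁)·sin θ₂ → θ₁ = 59.01°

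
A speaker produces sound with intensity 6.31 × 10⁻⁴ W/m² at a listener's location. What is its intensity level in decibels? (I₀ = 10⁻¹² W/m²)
β = 10·log₁₀(I/I₀) = 88 dB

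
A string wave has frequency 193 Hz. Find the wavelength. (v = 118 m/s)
λ = v/f = 0.6114 m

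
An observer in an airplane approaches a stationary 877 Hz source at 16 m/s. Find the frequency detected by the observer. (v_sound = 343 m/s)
f_obs = f·(v + v_o)/v = 917.9 Hz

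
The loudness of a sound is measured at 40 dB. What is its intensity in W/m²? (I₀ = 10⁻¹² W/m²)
I = I₀·10^(β/10) = 1.00 × 10⁻⁸ W/m²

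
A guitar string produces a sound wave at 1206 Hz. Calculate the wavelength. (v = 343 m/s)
λ = v/f = 0.2844 m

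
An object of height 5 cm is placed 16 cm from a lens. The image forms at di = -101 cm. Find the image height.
hi = (-di/do) × ho = 31.56 cm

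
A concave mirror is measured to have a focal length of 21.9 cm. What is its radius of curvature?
R = 2|f| = 43.8 cm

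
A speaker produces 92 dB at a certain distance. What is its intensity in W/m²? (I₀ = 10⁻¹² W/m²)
I = I₀·10^(β/10) = 1.58 × 10⁻³ W/m²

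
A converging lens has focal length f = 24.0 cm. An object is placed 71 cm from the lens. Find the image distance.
1/di = 1/f − 1/do → di = 36.26 cm (real image)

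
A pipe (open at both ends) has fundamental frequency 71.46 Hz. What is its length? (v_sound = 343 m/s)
L = v/(2f₁) = 2.4 m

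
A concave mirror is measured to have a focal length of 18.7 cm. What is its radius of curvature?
R = 2|f| = 37.4 cm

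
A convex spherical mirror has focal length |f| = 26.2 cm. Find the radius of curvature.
R = 2|f| = 52.4 cm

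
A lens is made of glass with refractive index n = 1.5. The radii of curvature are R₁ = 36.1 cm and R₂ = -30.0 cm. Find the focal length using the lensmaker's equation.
1/f = (n − 1)(1/R₁ − 1/R₂) → f = 32.77 cm (converging lens)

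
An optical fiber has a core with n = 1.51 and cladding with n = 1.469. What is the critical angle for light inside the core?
θc = arcsin(n_cladding/n_core) = 76.62°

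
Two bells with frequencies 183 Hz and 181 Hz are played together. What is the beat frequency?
2 Hz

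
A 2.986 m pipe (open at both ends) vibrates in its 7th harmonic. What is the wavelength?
λₙ = 2L/n = 0.8531 m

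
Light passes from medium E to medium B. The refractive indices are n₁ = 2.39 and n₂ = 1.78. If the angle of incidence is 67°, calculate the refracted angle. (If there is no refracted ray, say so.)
sin θ₂ = (n₁/n₂)·sin θ₁ = 1.236 > 1, so there is no refracted ray — the light undergoes total internal reflection.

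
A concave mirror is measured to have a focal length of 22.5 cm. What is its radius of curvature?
R = 2|f| = 45 cm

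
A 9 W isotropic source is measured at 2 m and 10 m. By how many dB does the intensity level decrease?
Δβ = 20·log₁₀(r₂/r₁) = 13.98 dB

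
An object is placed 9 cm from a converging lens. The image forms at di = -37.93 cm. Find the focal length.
1/f = 1/do + 1/di → f = 11.8 cm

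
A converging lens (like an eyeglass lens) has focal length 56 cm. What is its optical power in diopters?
P = 1/f = 1.786 D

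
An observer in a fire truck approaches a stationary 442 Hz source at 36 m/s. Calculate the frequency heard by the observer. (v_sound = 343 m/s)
f_obs = f·(v + v_o)/v = 488.4 Hz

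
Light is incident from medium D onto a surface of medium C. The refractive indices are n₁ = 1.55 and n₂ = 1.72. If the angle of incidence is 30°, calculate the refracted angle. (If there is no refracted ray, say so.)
sin θ₂ = (n₁/n₂)·sin θ₁ = 0.4506 → θ₂ = 26.78°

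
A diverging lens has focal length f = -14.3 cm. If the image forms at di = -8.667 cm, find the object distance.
1/do = 1/f − 1/di → do = 22 cm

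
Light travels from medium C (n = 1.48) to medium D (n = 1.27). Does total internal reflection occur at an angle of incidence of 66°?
θc = arcsin(n₂/n₁) = 59.1°; 66° > θc, so yes — total internal reflection.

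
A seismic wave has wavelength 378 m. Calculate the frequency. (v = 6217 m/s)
f = v/λ = 16.45 Hz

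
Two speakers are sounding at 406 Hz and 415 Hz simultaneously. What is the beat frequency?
9 Hz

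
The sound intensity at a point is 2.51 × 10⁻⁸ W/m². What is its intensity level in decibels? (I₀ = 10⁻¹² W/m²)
β = 10·log₁₀(I/I₀) = 44 dB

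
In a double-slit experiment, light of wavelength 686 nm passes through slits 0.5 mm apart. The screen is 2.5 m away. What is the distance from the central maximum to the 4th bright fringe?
y = mλL/d = 13.72 mm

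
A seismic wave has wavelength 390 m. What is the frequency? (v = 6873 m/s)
f = v/λ = 17.62 Hz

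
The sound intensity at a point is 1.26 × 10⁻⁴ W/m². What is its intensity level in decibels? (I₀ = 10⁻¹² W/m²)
β = 10·log₁₀(I/I₀) = 81 dB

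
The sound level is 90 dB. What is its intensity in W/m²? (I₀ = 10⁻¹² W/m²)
I = I₀·10^(β/10) = 1.00 × 10⁻³ W/m²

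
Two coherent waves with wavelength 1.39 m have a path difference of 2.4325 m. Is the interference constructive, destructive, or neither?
neither (partial) — path difference = 1.75λ, neither a whole number of wavelengths nor an odd multiple of λ/2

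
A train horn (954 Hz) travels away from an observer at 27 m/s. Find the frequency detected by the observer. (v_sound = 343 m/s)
f_obs = f·v/(v + v_s) = 884.4 Hz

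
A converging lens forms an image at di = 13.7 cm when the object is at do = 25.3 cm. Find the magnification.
M = −di/do = -0.5415 (inverted image)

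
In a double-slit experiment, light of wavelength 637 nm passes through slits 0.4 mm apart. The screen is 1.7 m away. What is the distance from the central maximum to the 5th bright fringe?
y = mλL/d = 13.54 mm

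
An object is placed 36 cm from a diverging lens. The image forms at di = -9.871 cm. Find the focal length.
1/f = 1/do + 1/di → f = -13.6 cm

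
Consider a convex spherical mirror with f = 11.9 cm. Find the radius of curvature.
R = 2|f| = 23.8 cm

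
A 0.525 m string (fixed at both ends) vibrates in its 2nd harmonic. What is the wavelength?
λₙ = 2L/n = 0.525 m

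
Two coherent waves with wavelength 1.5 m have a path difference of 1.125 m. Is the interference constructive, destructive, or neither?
neither (partial) — path difference = 0.75λ, neither a whole number of wavelengths nor an odd multiple of λ/2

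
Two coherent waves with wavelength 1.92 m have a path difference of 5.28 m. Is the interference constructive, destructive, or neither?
neither (partial) — path difference = 2.75λ, neither a whole number of wavelengths nor an odd multiple of λ/2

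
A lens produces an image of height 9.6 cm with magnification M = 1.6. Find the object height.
ho = |hi|/|M| = 6 cm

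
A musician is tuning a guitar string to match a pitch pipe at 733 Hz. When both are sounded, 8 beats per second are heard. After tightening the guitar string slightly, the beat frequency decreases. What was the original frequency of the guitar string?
725 Hz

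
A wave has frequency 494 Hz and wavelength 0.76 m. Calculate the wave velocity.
v = fλ = 375.4 m/s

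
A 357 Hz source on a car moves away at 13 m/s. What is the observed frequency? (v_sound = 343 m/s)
f_obs = f·v/(v + v_s) = 344 Hz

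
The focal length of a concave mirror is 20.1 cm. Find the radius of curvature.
R = 2|f| = 40.2 cm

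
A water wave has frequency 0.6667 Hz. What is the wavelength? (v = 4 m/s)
λ = v/f = 6 m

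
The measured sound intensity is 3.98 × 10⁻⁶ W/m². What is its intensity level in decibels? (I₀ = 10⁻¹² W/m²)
β = 10·log₁₀(I/I₀) = 66 dB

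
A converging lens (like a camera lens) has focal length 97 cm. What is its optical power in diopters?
P = 1/f = 1.031 D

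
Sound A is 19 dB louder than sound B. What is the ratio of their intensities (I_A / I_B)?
I_A/I_B = 10^(Δβ/10) = 79.43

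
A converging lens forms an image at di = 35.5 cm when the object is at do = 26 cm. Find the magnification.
M = −di/do = -1.365 (inverted image)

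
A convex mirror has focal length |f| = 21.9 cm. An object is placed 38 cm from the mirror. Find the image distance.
f = −21.9 cm (convex); 1/di = 1/f − 1/do → di = -13.89 cm (virtual image, behind mirror)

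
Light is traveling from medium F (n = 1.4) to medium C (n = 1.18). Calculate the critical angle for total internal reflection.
θc = arcsin(n₂/n₁) = 57.44°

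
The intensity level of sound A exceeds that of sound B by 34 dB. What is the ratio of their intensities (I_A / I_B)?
I_A/I_B = 10^(Δβ/10) = 2512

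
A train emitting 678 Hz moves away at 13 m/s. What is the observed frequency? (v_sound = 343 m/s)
f_obs = f·v/(v + v_s) = 653.2 Hz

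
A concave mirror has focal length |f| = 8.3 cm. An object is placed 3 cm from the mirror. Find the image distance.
f = +8.3 cm (concave); 1/di = 1/f − 1/do → di = -4.698 cm (virtual image, behind mirror)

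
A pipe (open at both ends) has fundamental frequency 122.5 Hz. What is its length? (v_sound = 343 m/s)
L = v/(2f₁) = 1.4 m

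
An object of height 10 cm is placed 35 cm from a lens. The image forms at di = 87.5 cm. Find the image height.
hi = (-di/do) × ho = -25 cm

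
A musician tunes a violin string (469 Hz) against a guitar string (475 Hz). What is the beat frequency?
6 Hz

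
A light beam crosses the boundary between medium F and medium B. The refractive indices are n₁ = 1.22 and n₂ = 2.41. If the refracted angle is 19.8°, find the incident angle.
sin θ₁ = (n₂/n₁)·sin θ₂ → θ₁ = 42°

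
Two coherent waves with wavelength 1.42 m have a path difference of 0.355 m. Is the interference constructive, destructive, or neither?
neither (partial) — path difference = 0.25λ, neither a whole number of wavelengths nor an odd multiple of λ/2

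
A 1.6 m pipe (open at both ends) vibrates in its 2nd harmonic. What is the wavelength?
λₙ = 2L/n = 1.6 m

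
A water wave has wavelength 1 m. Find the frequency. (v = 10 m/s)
f = v/λ = 10 Hz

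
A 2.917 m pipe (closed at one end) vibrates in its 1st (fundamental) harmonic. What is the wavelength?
λₙ = 4L/n = 11.67 m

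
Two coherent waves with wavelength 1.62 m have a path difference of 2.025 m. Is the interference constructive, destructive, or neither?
neither (partial) — path difference = 1.25λ, neither a whole number of wavelengths nor an odd multiple of λ/2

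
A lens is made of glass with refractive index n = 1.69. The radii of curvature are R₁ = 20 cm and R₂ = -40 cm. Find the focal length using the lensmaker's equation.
1/f = (n − 1)(1/R₁ − 1/R₂) → f = 19.32 cm (converging lens)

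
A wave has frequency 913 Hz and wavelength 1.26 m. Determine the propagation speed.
v = fλ = 1150 m/s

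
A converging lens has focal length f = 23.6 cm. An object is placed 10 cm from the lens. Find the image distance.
1/di = 1/f − 1/do → di = -17.35 cm (virtual image)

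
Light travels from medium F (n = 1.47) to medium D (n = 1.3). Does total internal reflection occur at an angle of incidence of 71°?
θc = arcsin(n₂/n₁) = 62.17°; 71° > θc, so yes — total internal reflection.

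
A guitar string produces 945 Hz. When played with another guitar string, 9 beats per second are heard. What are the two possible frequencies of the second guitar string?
f₂ = 945 ± 9 Hz → 954 Hz or 936 Hz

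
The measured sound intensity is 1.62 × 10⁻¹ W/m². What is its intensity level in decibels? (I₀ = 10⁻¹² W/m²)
β = 10·log₁₀(I/I₀) = 112.1 dB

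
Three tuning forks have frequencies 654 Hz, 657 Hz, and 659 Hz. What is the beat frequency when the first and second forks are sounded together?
3 Hz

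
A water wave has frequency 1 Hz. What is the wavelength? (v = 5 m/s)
λ = v/f = 5 m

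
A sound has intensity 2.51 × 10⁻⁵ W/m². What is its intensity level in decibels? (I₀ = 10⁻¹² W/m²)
β = 10·log₁₀(I/I₀) = 74 dB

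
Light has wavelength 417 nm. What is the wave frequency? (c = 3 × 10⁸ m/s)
f = c/λ = 7.194 × 10¹⁴ Hz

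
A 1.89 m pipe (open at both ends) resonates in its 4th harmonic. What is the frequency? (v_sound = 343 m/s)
fₙ = nv/(2L) = 363 Hz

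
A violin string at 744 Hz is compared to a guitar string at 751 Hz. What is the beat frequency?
7 Hz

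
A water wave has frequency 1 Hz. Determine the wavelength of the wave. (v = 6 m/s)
λ = v/f = 6 m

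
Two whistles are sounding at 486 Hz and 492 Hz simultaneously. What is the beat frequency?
6 Hz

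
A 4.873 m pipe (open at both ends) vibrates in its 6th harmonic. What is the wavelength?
λₙ = 2L/n = 1.624 m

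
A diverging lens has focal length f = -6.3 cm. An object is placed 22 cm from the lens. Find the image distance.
1/di = 1/f − 1/do → di = -4.898 cm (virtual image)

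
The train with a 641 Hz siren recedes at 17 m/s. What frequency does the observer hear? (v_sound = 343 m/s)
f_obs = f·v/(v + v_s) = 610.7 Hz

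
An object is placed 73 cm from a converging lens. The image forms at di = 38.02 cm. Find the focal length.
1/f = 1/do + 1/di → f = 25 cm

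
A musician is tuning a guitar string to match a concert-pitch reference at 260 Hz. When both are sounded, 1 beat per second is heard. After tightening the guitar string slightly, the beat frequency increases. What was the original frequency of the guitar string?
261 Hz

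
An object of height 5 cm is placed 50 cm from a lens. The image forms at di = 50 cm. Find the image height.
hi = (-di/do) × ho = -5 cm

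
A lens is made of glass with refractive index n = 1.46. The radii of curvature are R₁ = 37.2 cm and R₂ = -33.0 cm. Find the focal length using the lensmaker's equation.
1/f = (n − 1)(1/R₁ − 1/R₂) → f = 38.02 cm (converging lens)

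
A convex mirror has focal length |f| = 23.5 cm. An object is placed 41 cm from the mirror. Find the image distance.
f = −23.5 cm (convex); 1/di = 1/f − 1/do → di = -14.94 cm (virtual image, behind mirror)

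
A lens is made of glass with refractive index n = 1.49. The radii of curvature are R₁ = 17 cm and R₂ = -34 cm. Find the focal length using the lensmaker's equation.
1/f = (n − 1)(1/R₁ − 1/R₂) → f = 23.13 cm (converging lens)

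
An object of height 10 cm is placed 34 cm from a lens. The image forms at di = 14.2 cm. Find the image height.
hi = (-di/do) × ho = -4.176 cm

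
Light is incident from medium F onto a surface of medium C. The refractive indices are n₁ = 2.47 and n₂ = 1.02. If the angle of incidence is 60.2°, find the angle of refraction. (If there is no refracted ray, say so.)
sin θ₂ = (n₁/n₂)·sin θ₁ = 2.101 > 1, so there is no refracted ray — the light undergoes total internal reflection.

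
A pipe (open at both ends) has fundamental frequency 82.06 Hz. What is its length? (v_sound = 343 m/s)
L = v/(2f₁) = 2.09 m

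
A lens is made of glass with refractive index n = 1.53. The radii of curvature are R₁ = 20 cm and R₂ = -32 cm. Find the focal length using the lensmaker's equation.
1/f = (n − 1)(1/R₁ − 1/R₂) → f = 23.22 cm (converging lens)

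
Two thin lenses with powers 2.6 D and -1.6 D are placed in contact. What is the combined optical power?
P_total = P₁ + P₂ = 1.0 D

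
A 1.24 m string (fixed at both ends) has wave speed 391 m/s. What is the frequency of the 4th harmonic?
fₙ = nv/(2L) = 630.6 Hz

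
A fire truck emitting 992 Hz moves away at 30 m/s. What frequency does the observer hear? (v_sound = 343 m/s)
f_obs = f·v/(v + v_s) = 912.2 Hz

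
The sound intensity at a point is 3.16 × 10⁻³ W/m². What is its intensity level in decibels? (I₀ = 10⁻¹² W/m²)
β = 10·log₁₀(I/I₀) = 95 dB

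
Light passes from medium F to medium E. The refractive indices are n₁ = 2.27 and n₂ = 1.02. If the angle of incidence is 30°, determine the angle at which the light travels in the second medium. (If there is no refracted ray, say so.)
sin θ₂ = (n₁/n₂)·sin θ₁ = 1.113 > 1, so there is no refracted ray — the light undergoes total internal reflection.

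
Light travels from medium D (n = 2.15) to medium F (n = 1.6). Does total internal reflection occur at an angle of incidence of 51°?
θc = arcsin(n₂/n₁) = 48.09°; 51° > θc, so yes — total internal reflection.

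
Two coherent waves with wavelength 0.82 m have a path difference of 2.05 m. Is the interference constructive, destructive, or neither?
destructive — path difference = 2.5λ, an odd multiple of λ/2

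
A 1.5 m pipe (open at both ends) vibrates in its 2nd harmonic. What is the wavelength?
λₙ = 2L/n = 1.5 m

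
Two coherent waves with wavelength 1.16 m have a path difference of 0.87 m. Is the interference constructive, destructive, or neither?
neither (partial) — path difference = 0.75λ, neither a whole number of wavelengths nor an odd multiple of λ/2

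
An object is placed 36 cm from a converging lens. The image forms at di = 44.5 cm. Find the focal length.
1/f = 1/do + 1/di → f = 19.9 cm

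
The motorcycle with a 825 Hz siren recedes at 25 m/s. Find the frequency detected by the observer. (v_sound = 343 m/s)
f_obs = f·v/(v + v_s) = 769 Hz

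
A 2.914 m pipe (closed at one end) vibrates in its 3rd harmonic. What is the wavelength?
λₙ = 4L/n = 3.885 m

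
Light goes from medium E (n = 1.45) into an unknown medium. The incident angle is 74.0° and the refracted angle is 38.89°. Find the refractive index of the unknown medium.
n₂ = n₁·sin θ₁ / sin θ₂ = 2.22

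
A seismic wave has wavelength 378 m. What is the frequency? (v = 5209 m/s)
f = v/λ = 13.78 Hz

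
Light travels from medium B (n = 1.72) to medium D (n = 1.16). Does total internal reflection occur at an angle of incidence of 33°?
θc = arcsin(n₂/n₁) = 42.41°; 33° < θc, so no — the ray refracts.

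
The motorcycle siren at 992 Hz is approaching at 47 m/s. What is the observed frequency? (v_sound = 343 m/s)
f_obs = f·v/(v − v_s) = 1150 Hz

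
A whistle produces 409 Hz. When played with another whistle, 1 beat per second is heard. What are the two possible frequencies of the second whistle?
f₂ = 409 ± 1 Hz → 410 Hz or 408 Hz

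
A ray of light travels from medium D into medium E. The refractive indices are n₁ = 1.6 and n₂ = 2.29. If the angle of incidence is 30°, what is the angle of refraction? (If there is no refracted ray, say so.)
sin θ₂ = (n₁/n₂)·sin θ₁ = 0.3493 → θ₂ = 20.45°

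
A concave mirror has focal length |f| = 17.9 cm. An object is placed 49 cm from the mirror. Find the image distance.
f = +17.9 cm (concave); 1/di = 1/f − 1/do → di = 28.2 cm (real image, in front of mirror)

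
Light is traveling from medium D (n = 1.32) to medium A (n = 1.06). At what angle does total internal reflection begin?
θc = arcsin(n₂/n₁) = 53.42°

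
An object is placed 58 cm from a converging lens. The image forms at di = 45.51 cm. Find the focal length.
1/f = 1/do + 1/di → f = 25.5 cm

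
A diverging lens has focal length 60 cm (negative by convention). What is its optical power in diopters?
P = 1/f = -1.667 D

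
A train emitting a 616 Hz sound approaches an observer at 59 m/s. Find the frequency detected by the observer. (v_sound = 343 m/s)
f_obs = f·v/(v − v_s) = 744 Hz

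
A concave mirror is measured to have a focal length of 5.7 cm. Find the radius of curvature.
R = 2|f| = 11.4 cm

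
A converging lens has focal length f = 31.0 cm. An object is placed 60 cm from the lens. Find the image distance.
1/di = 1/f − 1/do → di = 64.14 cm (real image)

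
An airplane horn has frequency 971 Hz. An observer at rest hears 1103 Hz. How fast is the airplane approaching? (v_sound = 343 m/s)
v_s = v·(1 − f/f_obs) = 41.05 m/s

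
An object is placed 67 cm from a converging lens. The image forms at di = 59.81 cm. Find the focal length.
1/f = 1/do + 1/di → f = 31.6 cm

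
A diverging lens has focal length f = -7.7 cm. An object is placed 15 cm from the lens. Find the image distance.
1/di = 1/f − 1/do → di = -5.088 cm (virtual image)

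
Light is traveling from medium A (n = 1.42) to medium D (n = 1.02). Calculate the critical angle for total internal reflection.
θc = arcsin(n₂/n₁) = 45.92°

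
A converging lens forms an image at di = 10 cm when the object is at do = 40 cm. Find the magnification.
M = −di/do = -0.25 (inverted image)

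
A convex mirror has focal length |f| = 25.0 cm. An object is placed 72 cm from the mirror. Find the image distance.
f = −25.0 cm (convex); 1/di = 1/f − 1/do → di = -18.56 cm (virtual image, behind mirror)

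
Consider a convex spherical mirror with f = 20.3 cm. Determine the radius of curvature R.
R = 2|f| = 40.6 cm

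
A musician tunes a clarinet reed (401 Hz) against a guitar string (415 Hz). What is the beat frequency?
14 Hz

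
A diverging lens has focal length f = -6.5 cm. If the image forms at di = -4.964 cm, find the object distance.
1/do = 1/f − 1/di → do = 21.01 cm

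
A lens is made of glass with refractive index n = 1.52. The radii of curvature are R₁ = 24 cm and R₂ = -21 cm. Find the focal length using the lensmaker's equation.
1/f = (n − 1)(1/R₁ − 1/R₂) → f = 21.54 cm (converging lens)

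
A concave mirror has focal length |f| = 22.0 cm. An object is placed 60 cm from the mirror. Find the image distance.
f = +22.0 cm (concave); 1/di = 1/f − 1/do → di = 34.74 cm (real image, in front of mirror)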